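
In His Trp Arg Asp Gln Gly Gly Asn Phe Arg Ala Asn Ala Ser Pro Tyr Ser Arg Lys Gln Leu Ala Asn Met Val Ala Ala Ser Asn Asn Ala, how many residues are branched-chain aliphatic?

V, L, and I make up the branched-chain aliphatic group.
Matching residues: Leu21, Val25.

2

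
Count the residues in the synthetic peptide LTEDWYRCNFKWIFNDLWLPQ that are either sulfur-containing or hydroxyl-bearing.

Sulfur-containing: C, M. Hydroxyl-bearing: S, T, Y.
Sulfur-containing residues here: C8 (1).
Hydroxyl-bearing residues here: T2, Y6 (2).
The two groups share no amino acid, so total = 1 + 2 = 3.

3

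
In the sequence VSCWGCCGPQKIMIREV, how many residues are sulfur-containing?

The sulfur-bearing residues are cysteine (–SH) and methionine (–S–CH₃).
Matching residues: C3, C6, C7, M13.

4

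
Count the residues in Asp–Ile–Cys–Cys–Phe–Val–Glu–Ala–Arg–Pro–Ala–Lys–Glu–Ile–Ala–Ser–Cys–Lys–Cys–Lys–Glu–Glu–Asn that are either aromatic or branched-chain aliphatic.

4

Aromatic: F, W, Y. Branched-chain aliphatic: I, L, V.
Aromatic residues here: Phe5 (1).
Branched-chain aliphatic residues here: Ile2, Val6, Ile14 (3).
The two groups share no amino acid, so total = 1 + 3 = 4.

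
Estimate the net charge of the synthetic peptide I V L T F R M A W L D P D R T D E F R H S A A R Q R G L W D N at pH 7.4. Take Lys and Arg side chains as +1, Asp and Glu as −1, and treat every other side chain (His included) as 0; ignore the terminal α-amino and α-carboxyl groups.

Positive (K, R): R6, R14, R19, R24, R26 → +5.
Negative (D, E): D11, D13, D16, E17, D30 → −5.
Net charge = (+5) + (−5) = 0.

0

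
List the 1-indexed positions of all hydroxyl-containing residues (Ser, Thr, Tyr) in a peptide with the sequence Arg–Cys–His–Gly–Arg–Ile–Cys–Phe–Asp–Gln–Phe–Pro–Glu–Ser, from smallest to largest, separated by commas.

14

Matching residues: Ser14.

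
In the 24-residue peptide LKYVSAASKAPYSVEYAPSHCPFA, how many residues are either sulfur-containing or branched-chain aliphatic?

Sulfur-containing: C, M. Branched-chain aliphatic: I, L, V.
Sulfur-containing residues here: C21 (1).
Branched-chain aliphatic residues here: L1, V4, V14 (3).
The two groups share no amino acid, so total = 1 + 3 = 4.

4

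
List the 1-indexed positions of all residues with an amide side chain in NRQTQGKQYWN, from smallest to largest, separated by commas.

The amide-side-chain residues are Asn (N) and Gln (Q).
Matching residues: N1, Q3, Q5, Q8, N11.

1, 3, 5, 8, 11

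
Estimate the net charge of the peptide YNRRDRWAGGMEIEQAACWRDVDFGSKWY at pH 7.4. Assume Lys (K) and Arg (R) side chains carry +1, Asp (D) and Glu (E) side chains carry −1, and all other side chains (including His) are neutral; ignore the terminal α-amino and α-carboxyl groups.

Positive (K, R): R3, R4, R6, R20, K27 → +5.
Negative (D, E): D5, E12, E14, D21, D23 → −5.
Net charge = (+5) + (−5) = 0.

0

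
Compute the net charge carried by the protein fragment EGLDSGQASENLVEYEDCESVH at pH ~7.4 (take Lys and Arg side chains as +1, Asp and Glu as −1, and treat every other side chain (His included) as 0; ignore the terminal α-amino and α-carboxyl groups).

-7

Positive (K, R): none → +0.
Negative (D, E): E1, D4, E10, E14, E16, D17, E19 → −7.
Net charge = (+0) + (−7) = −7.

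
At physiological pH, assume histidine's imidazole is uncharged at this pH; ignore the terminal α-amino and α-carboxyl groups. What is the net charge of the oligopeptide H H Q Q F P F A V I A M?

0

The side chains ionized at physiological pH are Lys/Arg (+1) and Asp/Glu (−1); with His treated as neutral, nothing else contributes.
Positive (K, R): none → +0.
Negative (D, E): none → −0.
Net charge = (+0) + (−0) = 0.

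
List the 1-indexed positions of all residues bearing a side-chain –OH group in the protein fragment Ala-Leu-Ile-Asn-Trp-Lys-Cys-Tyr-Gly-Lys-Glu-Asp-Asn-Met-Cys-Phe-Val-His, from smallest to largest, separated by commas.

The –OH-bearing residues are Ser, Thr (aliphatic alcohols), and Tyr (phenol).
Matching residues: Tyr8.

8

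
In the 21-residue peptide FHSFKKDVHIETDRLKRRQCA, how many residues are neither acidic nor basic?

10

Acidic: D, E. Basic: K, R, H. All other residues are neither.
Matching residues: F1, S3, F4, V8, I10, T12, L15, Q19, C20, A21.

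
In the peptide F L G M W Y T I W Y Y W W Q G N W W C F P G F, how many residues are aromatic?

Phenylalanine (F), tryptophan (W), and tyrosine (Y) have aromatic ring side chains.
Matching residues: F1, W5, Y6, W9, Y10, Y11, W12, W13, W17, W18, F20, F23.

12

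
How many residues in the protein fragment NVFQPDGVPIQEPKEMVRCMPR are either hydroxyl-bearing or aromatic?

Hydroxyl-bearing: S, T, Y. Aromatic: F, W, Y.
Hydroxyl-bearing residues here: none (0).
Aromatic residues here: F3 (1).
(Y belongs to both groups, but none appear in this sequence.) Total = 0 + 1 = 1.

1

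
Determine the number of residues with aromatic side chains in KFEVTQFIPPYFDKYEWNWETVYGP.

F, W, and Y each carry an aromatic ring on the side chain.
Matching residues: F2, F7, Y11, F12, Y15, W17, W19, Y23.

8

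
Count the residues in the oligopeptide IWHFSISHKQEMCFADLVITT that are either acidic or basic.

Acidic: D, E. Basic: H, K, R.
Acidic residues here: E11, D16 (2).
Basic residues here: H3, H8, K9 (3).
The two groups share no amino acid, so total = 2 + 3 = 5.

5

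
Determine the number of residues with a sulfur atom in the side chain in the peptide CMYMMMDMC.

7

Only Cys (C) and Met (M) have a sulfur atom in the side chain.
Matching residues: C1, M2, M4, M5, M6, M8, C9.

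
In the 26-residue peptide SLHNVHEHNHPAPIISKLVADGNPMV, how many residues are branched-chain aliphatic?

7

V, L, and I make up the branched-chain aliphatic group.
Matching residues: L2, V5, I14, I15, L18, V19, V26.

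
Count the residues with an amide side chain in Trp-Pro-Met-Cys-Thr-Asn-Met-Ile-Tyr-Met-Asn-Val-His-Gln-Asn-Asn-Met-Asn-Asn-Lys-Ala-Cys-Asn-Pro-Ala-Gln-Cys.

The amide-side-chain residues are Asn (N) and Gln (Q).
Matching residues: Asn6, Asn11, Gln14, Asn15, Asn16, Asn18, Asn19, Asn23, Gln26.

9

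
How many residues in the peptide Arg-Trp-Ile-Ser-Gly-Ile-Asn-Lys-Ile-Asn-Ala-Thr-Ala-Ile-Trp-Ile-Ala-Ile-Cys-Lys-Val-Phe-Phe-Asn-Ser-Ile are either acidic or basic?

3

Acidic: D, E. Basic: H, K, R.
Acidic residues here: none (0).
Basic residues here: Arg1, Lys8, Lys20 (3).
The two groups share no amino acid, so total = 0 + 3 = 3.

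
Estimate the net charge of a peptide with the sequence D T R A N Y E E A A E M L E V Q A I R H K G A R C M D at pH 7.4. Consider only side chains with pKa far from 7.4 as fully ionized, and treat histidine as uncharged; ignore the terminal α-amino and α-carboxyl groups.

At pH ~7.4 the Lys and Arg side chains are protonated (+1), the Asp and Glu side chains are deprotonated (−1), and with His taken as neutral all other side chains carry no charge.
Positive (K, R): R3, R19, K21, R24 → +4.
Negative (D, E): D1, E7, E8, E11, E14, D27 → −6.
Net charge = (+4) + (−6) = −2.

-2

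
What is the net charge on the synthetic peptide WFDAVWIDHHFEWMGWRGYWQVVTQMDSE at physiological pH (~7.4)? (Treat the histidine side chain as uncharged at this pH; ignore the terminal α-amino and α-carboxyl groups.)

-4

Near pH 7.4, K and R contribute +1 each, D and E contribute −1 each, and every other side chain (His included, as stated) is uncharged.
Positive (K, R): R17 → +1.
Negative (D, E): D3, D8, E12, D27, E29 → −5.
Net charge = (+1) + (−5) = −4.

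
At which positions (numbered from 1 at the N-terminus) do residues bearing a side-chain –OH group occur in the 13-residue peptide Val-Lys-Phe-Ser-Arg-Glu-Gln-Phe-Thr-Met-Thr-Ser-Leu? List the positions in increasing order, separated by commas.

The –OH-bearing residues are Ser, Thr (aliphatic alcohols), and Tyr (phenol).
Matching residues: Ser4, Thr9, Thr11, Ser12.

4, 9, 11, 12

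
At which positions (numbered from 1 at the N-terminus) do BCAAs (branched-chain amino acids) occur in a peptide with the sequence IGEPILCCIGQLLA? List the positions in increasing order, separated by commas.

1, 5, 6, 9, 12, 13

Valine (V), leucine (L), and isoleucine (I) are the branched-chain amino acids.
Matching residues: I1, I5, L6, I9, L12, L13.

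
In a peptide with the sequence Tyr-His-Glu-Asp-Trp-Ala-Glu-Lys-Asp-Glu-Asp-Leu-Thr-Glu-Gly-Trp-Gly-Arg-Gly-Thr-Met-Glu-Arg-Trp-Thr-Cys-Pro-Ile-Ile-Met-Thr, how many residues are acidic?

Only D (aspartate) and E (glutamate) carry a side-chain carboxylic acid.
Matching residues: Glu3, Asp4, Glu7, Asp9, Glu10, Asp11, Glu14, Glu22.

8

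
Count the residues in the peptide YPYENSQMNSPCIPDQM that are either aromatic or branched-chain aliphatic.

Aromatic: F, W, Y. Branched-chain aliphatic: I, L, V.
Aromatic residues here: Y1, Y3 (2).
Branched-chain aliphatic residues here: I13 (1).
The two groups share no amino acid, so total = 2 + 1 = 3.

3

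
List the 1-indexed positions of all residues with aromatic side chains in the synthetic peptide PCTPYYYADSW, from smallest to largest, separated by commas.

Phenylalanine (F), tryptophan (W), and tyrosine (Y) have aromatic ring side chains.
Matching residues: Y5, Y6, Y7, W11.

5, 6, 7, 11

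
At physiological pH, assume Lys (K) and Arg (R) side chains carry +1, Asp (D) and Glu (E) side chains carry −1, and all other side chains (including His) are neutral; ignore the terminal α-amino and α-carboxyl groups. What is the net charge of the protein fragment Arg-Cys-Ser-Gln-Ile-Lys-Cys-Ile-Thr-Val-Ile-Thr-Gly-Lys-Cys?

+3

Positive (K, R): Arg1, Lys6, Lys14 → +3.
Negative (D, E): none → −0.
Net charge = (+3) + (−0) = +3.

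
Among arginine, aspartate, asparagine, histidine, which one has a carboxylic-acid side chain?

aspartate

Aspartate (D) and glutamate (E) have carboxylic-acid side chains and are the acidic amino acids.
Of the listed options, only aspartate belongs to this group.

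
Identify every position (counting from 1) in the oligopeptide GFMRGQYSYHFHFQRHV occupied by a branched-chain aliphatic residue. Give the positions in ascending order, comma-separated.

V, L, and I make up the branched-chain aliphatic group.
Matching residues: V17.

17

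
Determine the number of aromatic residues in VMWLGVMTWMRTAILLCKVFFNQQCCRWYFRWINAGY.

F, W, and Y each carry an aromatic ring on the side chain.
Matching residues: W3, W9, F20, F21, W28, Y29, F30, W32, Y37.

9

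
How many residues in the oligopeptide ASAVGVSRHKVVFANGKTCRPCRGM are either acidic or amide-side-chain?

Acidic: D, E. Amide-side-chain: N, Q.
Acidic residues here: none (0).
Amide-side-chain residues here: N15 (1).
The two groups share no amino acid, so total = 0 + 1 = 1.

1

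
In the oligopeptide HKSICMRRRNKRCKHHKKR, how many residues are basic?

Lysine (K), arginine (R), and histidine (H) have basic, nitrogen-containing side chains.
Matching residues: H1, K2, R7, R8, R9, K11, R12, K14, H15, H16, K17, K18, R19.

13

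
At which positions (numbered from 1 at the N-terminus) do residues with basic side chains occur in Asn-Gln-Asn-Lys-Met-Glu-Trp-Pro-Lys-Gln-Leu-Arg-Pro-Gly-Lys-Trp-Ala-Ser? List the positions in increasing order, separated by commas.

The basic amino acids are Lys (K), Arg (R), and His (H).
Matching residues: Lys4, Lys9, Arg12, Lys15.

4, 9, 12, 15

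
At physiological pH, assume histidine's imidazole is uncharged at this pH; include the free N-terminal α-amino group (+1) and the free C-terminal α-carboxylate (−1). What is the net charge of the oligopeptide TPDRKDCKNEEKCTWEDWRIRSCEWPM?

At pH ~7.4 the Lys and Arg side chains are protonated (+1), the Asp and Glu side chains are deprotonated (−1), and with His taken as neutral all other side chains carry no charge.
Positive (K, R): R4, K5, K8, K12, R19, R21 → +6.
Negative (D, E): D3, D6, E10, E11, E16, D17, E24 → −7.
The N-terminus (+1) and C-terminus (−1) cancel.
Net charge = (+6) + (−7) = −1.

-1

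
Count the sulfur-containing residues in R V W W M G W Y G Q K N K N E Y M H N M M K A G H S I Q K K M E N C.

The sulfur-bearing residues are cysteine (–SH) and methionine (–S–CH₃).
Matching residues: M5, M17, M20, M21, M31, C34.

6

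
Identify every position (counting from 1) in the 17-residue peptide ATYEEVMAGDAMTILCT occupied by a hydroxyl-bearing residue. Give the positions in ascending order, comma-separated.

S, T, and Y are the three residues with a side-chain hydroxyl.
Matching residues: T2, Y3, T13, T17.

2, 3, 13, 17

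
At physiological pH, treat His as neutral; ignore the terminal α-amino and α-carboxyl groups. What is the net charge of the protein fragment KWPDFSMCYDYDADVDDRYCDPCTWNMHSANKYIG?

-4

At pH ~7.4 the Lys and Arg side chains are protonated (+1), the Asp and Glu side chains are deprotonated (−1), and with His taken as neutral all other side chains carry no charge.
Positive (K, R): K1, R18, K32 → +3.
Negative (D, E): D4, D10, D12, D14, D16, D17, D21 → −7.
Net charge = (+3) + (−7) = −4.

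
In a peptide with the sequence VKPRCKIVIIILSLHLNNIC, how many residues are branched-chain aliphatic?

The BCAAs are Val, Leu, and Ile — aliphatic side chains with a branch point.
Matching residues: V1, I7, V8, I9, I10, I11, L12, L14, L16, I19.

10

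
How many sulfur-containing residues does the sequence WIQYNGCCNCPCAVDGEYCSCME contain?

7

The sulfur-bearing residues are cysteine (–SH) and methionine (–S–CH₃).
Matching residues: C7, C8, C10, C12, C19, C21, M22.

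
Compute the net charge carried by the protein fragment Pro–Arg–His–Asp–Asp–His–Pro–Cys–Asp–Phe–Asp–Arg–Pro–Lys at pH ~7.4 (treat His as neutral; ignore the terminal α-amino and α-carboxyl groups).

-1

Near pH 7.4, K and R contribute +1 each, D and E contribute −1 each, and every other side chain (His included, as stated) is uncharged.
Positive (K, R): Arg2, Arg12, Lys14 → +3.
Negative (D, E): Asp4, Asp5, Asp9, Asp11 → −4.
Net charge = (+3) + (−4) = −1.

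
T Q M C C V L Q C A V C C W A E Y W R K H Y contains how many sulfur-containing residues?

Only Cys (C) and Met (M) have a sulfur atom in the side chain.
Matching residues: M3, C4, C5, C9, C12, C13.

6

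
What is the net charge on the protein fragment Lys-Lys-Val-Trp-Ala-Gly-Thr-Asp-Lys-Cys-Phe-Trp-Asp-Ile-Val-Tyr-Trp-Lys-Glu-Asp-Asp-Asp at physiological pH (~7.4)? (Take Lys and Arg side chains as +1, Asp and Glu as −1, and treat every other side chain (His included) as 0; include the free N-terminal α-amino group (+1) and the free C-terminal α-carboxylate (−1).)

-2

Positive (K, R): Lys1, Lys2, Lys9, Lys18 → +4.
Negative (D, E): Asp8, Asp13, Glu19, Asp20, Asp21, Asp22 → −6.
The N-terminus (+1) and C-terminus (−1) cancel.
Net charge = (+4) + (−6) = −2.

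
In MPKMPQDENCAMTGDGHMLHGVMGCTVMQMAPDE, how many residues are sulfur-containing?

The sulfur-bearing residues are cysteine (–SH) and methionine (–S–CH₃).
Matching residues: M1, M4, C10, M12, M18, M23, C25, M28, M30.

9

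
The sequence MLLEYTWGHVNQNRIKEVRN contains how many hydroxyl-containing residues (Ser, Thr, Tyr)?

Matching residues: Y5, T6.

2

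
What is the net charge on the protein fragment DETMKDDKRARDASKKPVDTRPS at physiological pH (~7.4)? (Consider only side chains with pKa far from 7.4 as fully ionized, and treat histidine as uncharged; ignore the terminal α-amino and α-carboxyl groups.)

+1

Near pH 7.4, K and R contribute +1 each, D and E contribute −1 each, and every other side chain (His included, as stated) is uncharged.
Positive (K, R): K5, K8, R9, R11, K15, K16, R21 → +7.
Negative (D, E): D1, E2, D6, D7, D12, D19 → −6.
Net charge = (+7) + (−6) = +1.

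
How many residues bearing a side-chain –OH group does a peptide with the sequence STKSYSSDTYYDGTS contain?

11

The –OH-bearing residues are Ser, Thr (aliphatic alcohols), and Tyr (phenol).
Matching residues: S1, T2, S4, Y5, S6, S7, T9, Y10, Y11, T14, S15.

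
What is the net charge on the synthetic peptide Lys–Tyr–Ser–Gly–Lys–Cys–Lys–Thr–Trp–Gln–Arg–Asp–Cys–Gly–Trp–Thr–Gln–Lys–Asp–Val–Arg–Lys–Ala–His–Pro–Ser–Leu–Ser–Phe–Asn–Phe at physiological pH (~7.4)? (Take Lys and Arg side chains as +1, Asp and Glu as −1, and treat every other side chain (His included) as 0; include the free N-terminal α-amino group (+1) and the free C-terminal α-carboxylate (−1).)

+5

Positive (K, R): Lys1, Lys5, Lys7, Arg11, Lys18, Arg21, Lys22 → +7.
Negative (D, E): Asp12, Asp19 → −2.
The N-terminus (+1) and C-terminus (−1) cancel.
Net charge = (+7) + (−2) = +5.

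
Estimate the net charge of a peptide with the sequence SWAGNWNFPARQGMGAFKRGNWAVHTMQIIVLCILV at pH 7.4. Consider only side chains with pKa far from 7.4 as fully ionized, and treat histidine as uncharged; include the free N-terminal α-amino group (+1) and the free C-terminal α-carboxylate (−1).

+3

Near pH 7.4, K and R contribute +1 each, D and E contribute −1 each, and every other side chain (His included, as stated) is uncharged.
Positive (K, R): R11, K18, R19 → +3.
Negative (D, E): none → −0.
The N-terminus (+1) and C-terminus (−1) cancel.
Net charge = (+3) + (−0) = +3.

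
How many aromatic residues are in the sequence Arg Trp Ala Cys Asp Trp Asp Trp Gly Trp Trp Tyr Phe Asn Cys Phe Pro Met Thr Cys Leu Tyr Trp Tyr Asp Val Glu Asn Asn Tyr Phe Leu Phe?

14

F, W, and Y each carry an aromatic ring on the side chain.
Matching residues: Trp2, Trp6, Trp8, Trp10, Trp11, Tyr12, Phe13, Phe16, Tyr22, Trp23, Tyr24, Tyr30, Phe31, Phe33.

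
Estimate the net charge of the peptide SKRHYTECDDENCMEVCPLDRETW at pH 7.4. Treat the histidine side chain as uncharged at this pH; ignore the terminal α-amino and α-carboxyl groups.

Near pH 7.4, K and R contribute +1 each, D and E contribute −1 each, and every other side chain (His included, as stated) is uncharged.
Positive (K, R): K2, R3, R21 → +3.
Negative (D, E): E7, D9, D10, E11, E15, D20, E22 → −7.
Net charge = (+3) + (−7) = −4.

-4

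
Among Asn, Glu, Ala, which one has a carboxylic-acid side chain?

Glu

The acidic residues are Asp (D) and Glu (E), whose side chains end in a carboxylate group.
Of the listed options, only Glu belongs to this group.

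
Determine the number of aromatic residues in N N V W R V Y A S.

2

F, W, and Y each carry an aromatic ring on the side chain.
Matching residues: W4, Y7.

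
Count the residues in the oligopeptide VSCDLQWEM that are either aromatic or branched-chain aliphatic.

3

Aromatic: F, W, Y. Branched-chain aliphatic: I, L, V.
Aromatic residues here: W7 (1).
Branched-chain aliphatic residues here: V1, L5 (2).
The two groups share no amino acid, so total = 1 + 2 = 3.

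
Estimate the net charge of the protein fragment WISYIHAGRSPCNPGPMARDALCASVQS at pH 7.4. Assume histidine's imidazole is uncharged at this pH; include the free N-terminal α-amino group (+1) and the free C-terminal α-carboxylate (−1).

+1

The side chains ionized at physiological pH are Lys/Arg (+1) and Asp/Glu (−1); with His treated as neutral, nothing else contributes.
Positive (K, R): R9, R19 → +2.
Negative (D, E): D20 → −1.
The N-terminus (+1) and C-terminus (−1) cancel.
Net charge = (+2) + (−1) = +1.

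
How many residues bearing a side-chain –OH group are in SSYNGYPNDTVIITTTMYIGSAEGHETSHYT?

Serine (S), threonine (T), and tyrosine (Y) each carry a hydroxyl group on the side chain.
Matching residues: S1, S2, Y3, Y6, T10, T14, T15, T16, Y18, S21, T27, S28, Y30, T31.

14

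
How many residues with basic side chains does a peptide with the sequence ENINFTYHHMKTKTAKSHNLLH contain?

Lysine (K), arginine (R), and histidine (H) have basic, nitrogen-containing side chains.
Matching residues: H8, H9, K11, K13, K16, H18, H22.

7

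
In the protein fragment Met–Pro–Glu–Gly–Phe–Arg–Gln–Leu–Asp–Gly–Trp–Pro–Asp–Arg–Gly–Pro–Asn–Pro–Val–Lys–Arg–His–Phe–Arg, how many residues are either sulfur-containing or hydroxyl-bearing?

1

Sulfur-containing: C, M. Hydroxyl-bearing: S, T, Y.
Sulfur-containing residues here: Met1 (1).
Hydroxyl-bearing residues here: none (0).
The two groups share no amino acid, so total = 1 + 0 = 1.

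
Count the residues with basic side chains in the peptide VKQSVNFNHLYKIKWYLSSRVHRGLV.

7

Lysine (K), arginine (R), and histidine (H) have basic, nitrogen-containing side chains.
Matching residues: K2, H9, K12, K14, R20, H22, R23.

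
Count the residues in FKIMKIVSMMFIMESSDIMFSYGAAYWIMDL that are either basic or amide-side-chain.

Basic: H, K, R. Amide-side-chain: N, Q.
Basic residues here: K2, K5 (2).
Amide-side-chain residues here: none (0).
The two groups share no amino acid, so total = 2 + 0 = 2.

2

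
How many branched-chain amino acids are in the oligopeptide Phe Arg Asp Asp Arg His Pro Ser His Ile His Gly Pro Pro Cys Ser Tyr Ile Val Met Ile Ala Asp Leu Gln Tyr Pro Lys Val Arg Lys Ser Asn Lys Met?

V, L, and I make up the branched-chain aliphatic group.
Matching residues: Ile10, Ile18, Val19, Ile21, Leu24, Val29.

6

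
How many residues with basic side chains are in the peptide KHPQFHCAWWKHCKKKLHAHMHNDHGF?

12

The basic amino acids are Lys (K), Arg (R), and His (H).
Matching residues: K1, H2, H6, K11, H12, K14, K15, K16, H18, H20, H22, H25.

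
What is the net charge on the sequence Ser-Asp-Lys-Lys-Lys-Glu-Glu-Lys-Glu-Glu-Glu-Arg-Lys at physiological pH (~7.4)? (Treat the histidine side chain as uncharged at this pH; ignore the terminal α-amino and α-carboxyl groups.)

0

The side chains ionized at physiological pH are Lys/Arg (+1) and Asp/Glu (−1); with His treated as neutral, nothing else contributes.
Positive (K, R): Lys3, Lys4, Lys5, Lys8, Arg12, Lys13 → +6.
Negative (D, E): Asp2, Glu6, Glu7, Glu9, Glu10, Glu11 → −6.
Net charge = (+6) + (−6) = 0.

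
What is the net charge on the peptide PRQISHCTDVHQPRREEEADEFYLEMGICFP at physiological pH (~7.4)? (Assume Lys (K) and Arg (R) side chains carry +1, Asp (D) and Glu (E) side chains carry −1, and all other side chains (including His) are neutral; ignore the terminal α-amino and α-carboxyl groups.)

Positive (K, R): R2, R14, R15 → +3.
Negative (D, E): D9, E16, E17, E18, D20, E21, E25 → −7.
Net charge = (+3) + (−7) = −4.

-4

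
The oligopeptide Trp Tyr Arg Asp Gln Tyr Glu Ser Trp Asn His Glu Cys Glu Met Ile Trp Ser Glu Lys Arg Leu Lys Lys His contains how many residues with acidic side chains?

5

Aspartate (D) and glutamate (E) have carboxylic-acid side chains and are the acidic amino acids.
Matching residues: Asp4, Glu7, Glu12, Glu14, Glu19.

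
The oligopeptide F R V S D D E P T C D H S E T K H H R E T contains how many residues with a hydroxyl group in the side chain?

5

The –OH-bearing residues are Ser, Thr (aliphatic alcohols), and Tyr (phenol).
Matching residues: S4, T9, S13, T15, T21.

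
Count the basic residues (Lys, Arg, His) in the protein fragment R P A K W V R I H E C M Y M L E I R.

5

Matching residues: R1, K4, R7, H9, R18.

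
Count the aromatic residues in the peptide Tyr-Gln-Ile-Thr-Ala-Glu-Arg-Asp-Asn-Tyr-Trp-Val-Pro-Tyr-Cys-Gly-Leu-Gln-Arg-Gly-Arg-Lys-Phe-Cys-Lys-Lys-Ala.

F, W, and Y each carry an aromatic ring on the side chain.
Matching residues: Tyr1, Tyr10, Trp11, Tyr14, Phe23.

5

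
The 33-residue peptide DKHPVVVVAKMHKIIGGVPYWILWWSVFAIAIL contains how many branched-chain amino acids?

13

The BCAAs are Val, Leu, and Ile — aliphatic side chains with a branch point.
Matching residues: V5, V6, V7, V8, I14, I15, V18, I22, L23, V27, I30, I32, L33.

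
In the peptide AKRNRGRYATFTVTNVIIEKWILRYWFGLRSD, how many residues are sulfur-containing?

0

The sulfur-bearing residues are cysteine (–SH) and methionine (–S–CH₃).
None of the 32 residues belong to this group.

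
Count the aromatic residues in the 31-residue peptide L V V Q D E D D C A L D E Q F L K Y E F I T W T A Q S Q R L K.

Phenylalanine (F), tryptophan (W), and tyrosine (Y) have aromatic ring side chains.
Matching residues: F15, Y18, F20, W23.

4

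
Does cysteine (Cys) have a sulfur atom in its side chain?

Cysteine (C, thiol) and methionine (M, thioether) are the two sulfur-containing amino acids.
Cysteine is in this group.

Yes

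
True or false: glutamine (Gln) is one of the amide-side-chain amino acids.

The amide-side-chain residues are Asn (N) and Gln (Q).
Glutamine is in this group.

True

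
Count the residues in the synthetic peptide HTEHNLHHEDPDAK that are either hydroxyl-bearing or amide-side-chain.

Hydroxyl-bearing: S, T, Y. Amide-side-chain: N, Q.
Hydroxyl-bearing residues here: T2 (1).
Amide-side-chain residues here: N5 (1).
The two groups share no amino acid, so total = 1 + 1 = 2.

2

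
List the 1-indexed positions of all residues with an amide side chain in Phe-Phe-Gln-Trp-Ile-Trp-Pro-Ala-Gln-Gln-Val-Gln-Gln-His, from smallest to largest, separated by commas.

3, 9, 10, 12, 13

Only N (asparagine) and Q (glutamine) carry a side-chain carboxamide.
Matching residues: Gln3, Gln9, Gln10, Gln12, Gln13.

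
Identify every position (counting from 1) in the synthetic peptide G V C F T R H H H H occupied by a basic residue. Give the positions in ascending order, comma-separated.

6, 7, 8, 9, 10

The basic amino acids are Lys (K), Arg (R), and His (H).
Matching residues: R6, H7, H8, H9, H10.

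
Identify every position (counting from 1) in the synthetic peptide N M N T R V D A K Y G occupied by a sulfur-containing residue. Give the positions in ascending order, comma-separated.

2

Only Cys (C) and Met (M) have a sulfur atom in the side chain.
Matching residues: M2.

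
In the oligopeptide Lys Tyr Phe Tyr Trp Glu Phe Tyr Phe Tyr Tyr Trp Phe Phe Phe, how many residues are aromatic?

13

F, W, and Y each carry an aromatic ring on the side chain.
Matching residues: Tyr2, Phe3, Tyr4, Trp5, Phe7, Tyr8, Phe9, Tyr10, Tyr11, Trp12, Phe13, Phe14, Phe15.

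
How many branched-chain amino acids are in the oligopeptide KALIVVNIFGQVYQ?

6

The BCAAs are Val, Leu, and Ile — aliphatic side chains with a branch point.
Matching residues: L3, I4, V5, V6, I8, V12.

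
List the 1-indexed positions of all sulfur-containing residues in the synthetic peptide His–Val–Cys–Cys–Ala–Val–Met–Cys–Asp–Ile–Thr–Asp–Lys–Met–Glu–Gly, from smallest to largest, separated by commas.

3, 4, 7, 8, 14

Only Cys (C) and Met (M) have a sulfur atom in the side chain.
Matching residues: Cys3, Cys4, Met7, Cys8, Met14.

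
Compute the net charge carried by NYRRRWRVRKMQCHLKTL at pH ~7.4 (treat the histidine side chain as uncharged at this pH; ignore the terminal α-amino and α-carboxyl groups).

+7

At pH ~7.4 the Lys and Arg side chains are protonated (+1), the Asp and Glu side chains are deprotonated (−1), and with His taken as neutral all other side chains carry no charge.
Positive (K, R): R3, R4, R5, R7, R9, K10, K16 → +7.
Negative (D, E): none → −0.
Net charge = (+7) + (−0) = +7.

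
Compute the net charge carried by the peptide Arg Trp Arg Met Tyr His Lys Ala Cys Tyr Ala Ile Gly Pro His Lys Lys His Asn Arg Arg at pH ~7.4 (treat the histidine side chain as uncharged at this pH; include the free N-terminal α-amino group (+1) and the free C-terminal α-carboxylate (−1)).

+7

Near pH 7.4, K and R contribute +1 each, D and E contribute −1 each, and every other side chain (His included, as stated) is uncharged.
Positive (K, R): Arg1, Arg3, Lys7, Lys16, Lys17, Arg20, Arg21 → +7.
Negative (D, E): none → −0.
The N-terminus (+1) and C-terminus (−1) cancel.
Net charge = (+7) + (−0) = +7.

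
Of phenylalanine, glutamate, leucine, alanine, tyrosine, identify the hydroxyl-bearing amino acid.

tyrosine

S, T, and Y are the three residues with a side-chain hydroxyl.
Of the listed options, only tyrosine belongs to this group.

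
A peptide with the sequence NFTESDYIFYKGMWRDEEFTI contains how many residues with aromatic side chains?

6

Phenylalanine (F), tryptophan (W), and tyrosine (Y) have aromatic ring side chains.
Matching residues: F2, Y7, F9, Y10, W14, F19.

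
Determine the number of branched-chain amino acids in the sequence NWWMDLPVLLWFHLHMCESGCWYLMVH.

7

The BCAAs are Val, Leu, and Ile — aliphatic side chains with a branch point.
Matching residues: L6, V8, L9, L10, L14, L24, V26.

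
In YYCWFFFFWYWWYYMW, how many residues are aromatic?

The aromatic amino acids are Phe (F, benzyl), Trp (W, indole), and Tyr (Y, phenol).
Matching residues: Y1, Y2, W4, F5, F6, F7, F8, W9, Y10, W11, W12, Y13, Y14, W16.

14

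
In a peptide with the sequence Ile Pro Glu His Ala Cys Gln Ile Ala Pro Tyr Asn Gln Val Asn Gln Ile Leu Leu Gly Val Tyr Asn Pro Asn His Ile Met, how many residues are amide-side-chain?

The amide-side-chain residues are Asn (N) and Gln (Q).
Matching residues: Gln7, Asn12, Gln13, Asn15, Gln16, Asn23, Asn25.

7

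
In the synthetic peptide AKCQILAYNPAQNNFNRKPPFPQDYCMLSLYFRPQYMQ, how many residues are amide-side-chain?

9

Only N (asparagine) and Q (glutamine) carry a side-chain carboxamide.
Matching residues: Q4, N9, Q12, N13, N14, N16, Q23, Q35, Q38.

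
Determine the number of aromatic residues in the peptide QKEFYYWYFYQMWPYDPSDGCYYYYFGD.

14

F, W, and Y each carry an aromatic ring on the side chain.
Matching residues: F4, Y5, Y6, W7, Y8, F9, Y10, W13, Y15, Y22, Y23, Y24, Y25, F26.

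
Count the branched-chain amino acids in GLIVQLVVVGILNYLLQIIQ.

13

The BCAAs are Val, Leu, and Ile — aliphatic side chains with a branch point.
Matching residues: L2, I3, V4, L6, V7, V8, V9, I11, L12, L15, L16, I18, I19.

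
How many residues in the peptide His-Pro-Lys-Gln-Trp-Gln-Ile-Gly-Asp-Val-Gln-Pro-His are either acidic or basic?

Acidic: D, E. Basic: H, K, R.
Acidic residues here: Asp9 (1).
Basic residues here: His1, Lys3, His13 (3).
The two groups share no amino acid, so total = 1 + 3 = 4.

4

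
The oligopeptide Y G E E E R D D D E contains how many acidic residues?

The acidic residues are Asp (D) and Glu (E), whose side chains end in a carboxylate group.
Matching residues: E3, E4, E5, D7, D8, D9, E10.

7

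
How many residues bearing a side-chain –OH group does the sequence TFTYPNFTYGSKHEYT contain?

S, T, and Y are the three residues with a side-chain hydroxyl.
Matching residues: T1, T3, Y4, T8, Y9, S11, Y15, T16.

8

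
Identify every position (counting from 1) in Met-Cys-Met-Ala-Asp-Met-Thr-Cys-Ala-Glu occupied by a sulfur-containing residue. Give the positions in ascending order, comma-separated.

1, 2, 3, 6, 8

Only Cys (C) and Met (M) have a sulfur atom in the side chain.
Matching residues: Met1, Cys2, Met3, Met6, Cys8.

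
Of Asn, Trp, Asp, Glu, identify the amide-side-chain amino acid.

Asparagine (N) and glutamine (Q) have uncharged amide side chains.
Of the listed options, only Asn belongs to this group.

Asn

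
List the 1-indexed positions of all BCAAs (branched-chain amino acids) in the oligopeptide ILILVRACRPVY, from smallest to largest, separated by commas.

V, L, and I make up the branched-chain aliphatic group.
Matching residues: I1, L2, I3, L4, V5, V11.

1, 2, 3, 4, 5, 11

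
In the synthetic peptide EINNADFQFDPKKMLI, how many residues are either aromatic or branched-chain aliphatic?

5

Aromatic: F, W, Y. Branched-chain aliphatic: I, L, V.
Aromatic residues here: F7, F9 (2).
Branched-chain aliphatic residues here: I2, L15, I16 (3).
The two groups share no amino acid, so total = 2 + 3 = 5.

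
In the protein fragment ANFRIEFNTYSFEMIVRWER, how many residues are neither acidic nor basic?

14

Acidic: D, E. Basic: K, R, H. All other residues are neither.
Matching residues: A1, N2, F3, I5, F7, N8, T9, Y10, S11, F12, M14, I15, V16, W18.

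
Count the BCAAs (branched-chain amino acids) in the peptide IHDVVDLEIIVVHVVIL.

V, L, and I make up the branched-chain aliphatic group.
Matching residues: I1, V4, V5, L7, I9, I10, V11, V12, V14, V15, I16, L17.

12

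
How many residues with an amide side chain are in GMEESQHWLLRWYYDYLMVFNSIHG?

Asparagine (N) and glutamine (Q) have uncharged amide side chains.
Matching residues: Q6, N21.

2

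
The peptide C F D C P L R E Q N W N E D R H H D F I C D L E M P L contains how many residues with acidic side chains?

7

Aspartate (D) and glutamate (E) have carboxylic-acid side chains and are the acidic amino acids.
Matching residues: D3, E8, E13, D14, D18, D22, E24.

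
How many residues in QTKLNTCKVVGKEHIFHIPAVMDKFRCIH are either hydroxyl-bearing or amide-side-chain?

Hydroxyl-bearing: S, T, Y. Amide-side-chain: N, Q.
Hydroxyl-bearing residues here: T2, T6 (2).
Amide-side-chain residues here: Q1, N5 (2).
The two groups share no amino acid, so total = 2 + 2 = 4.

4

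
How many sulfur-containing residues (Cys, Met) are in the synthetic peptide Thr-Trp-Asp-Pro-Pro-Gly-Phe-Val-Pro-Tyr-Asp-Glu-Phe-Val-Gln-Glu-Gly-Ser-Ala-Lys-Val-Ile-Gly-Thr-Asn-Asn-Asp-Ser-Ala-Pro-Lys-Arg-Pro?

0

None of the 33 residues belong to this group.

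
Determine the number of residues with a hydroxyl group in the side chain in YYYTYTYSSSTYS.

Serine (S), threonine (T), and tyrosine (Y) each carry a hydroxyl group on the side chain.
Matching residues: Y1, Y2, Y3, T4, Y5, T6, Y7, S8, S9, S10, T11, Y12, S13.

13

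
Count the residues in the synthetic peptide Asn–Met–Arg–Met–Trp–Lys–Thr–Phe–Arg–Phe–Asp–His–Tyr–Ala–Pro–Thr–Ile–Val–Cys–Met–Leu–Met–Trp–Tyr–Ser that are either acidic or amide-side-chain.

2

Acidic: D, E. Amide-side-chain: N, Q.
Acidic residues here: Asp11 (1).
Amide-side-chain residues here: Asn1 (1).
The two groups share no amino acid, so total = 1 + 1 = 2.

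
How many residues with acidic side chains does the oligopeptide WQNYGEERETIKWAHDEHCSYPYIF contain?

Only D (aspartate) and E (glutamate) carry a side-chain carboxylic acid.
Matching residues: E6, E7, E9, D16, E17.

5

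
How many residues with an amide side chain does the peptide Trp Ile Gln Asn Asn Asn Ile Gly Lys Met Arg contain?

4

Asparagine (N) and glutamine (Q) have uncharged amide side chains.
Matching residues: Gln3, Asn4, Asn5, Asn6.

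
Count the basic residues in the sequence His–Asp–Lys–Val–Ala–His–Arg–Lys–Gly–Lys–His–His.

8

Lysine (K), arginine (R), and histidine (H) have basic, nitrogen-containing side chains.
Matching residues: His1, Lys3, His6, Arg7, Lys8, Lys10, His11, His12.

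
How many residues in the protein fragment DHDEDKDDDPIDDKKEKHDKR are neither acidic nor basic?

2

Acidic: D, E. Basic: K, R, H. All other residues are neither.
Matching residues: P10, I11.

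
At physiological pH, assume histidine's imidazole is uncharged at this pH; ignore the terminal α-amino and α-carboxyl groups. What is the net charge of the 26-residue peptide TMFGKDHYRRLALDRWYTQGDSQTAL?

Near pH 7.4, K and R contribute +1 each, D and E contribute −1 each, and every other side chain (His included, as stated) is uncharged.
Positive (K, R): K5, R9, R10, R15 → +4.
Negative (D, E): D6, D14, D21 → −3.
Net charge = (+4) + (−3) = +1.

+1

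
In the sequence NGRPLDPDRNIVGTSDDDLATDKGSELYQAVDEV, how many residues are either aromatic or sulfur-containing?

1

Aromatic: F, W, Y. Sulfur-containing: C, M.
Aromatic residues here: Y28 (1).
Sulfur-containing residues here: none (0).
The two groups share no amino acid, so total = 1 + 0 = 1.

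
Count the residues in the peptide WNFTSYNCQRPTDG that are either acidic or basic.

Acidic: D, E. Basic: H, K, R.
Acidic residues here: D13 (1).
Basic residues here: R10 (1).
The two groups share no amino acid, so total = 1 + 1 = 2.

2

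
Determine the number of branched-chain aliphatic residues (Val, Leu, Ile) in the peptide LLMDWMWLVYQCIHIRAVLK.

8

Matching residues: L1, L2, L8, V9, I13, I15, V18, L19.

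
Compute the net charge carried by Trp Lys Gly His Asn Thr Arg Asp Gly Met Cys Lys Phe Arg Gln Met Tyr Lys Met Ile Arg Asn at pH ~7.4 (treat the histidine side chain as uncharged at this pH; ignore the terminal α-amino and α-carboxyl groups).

At pH ~7.4 the Lys and Arg side chains are protonated (+1), the Asp and Glu side chains are deprotonated (−1), and with His taken as neutral all other side chains carry no charge.
Positive (K, R): Lys2, Arg7, Lys12, Arg14, Lys18, Arg21 → +6.
Negative (D, E): Asp8 → −1.
Net charge = (+6) + (−1) = +5.

+5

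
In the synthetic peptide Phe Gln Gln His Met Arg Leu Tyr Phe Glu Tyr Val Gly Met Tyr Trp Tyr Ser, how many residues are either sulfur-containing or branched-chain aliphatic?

Sulfur-containing: C, M. Branched-chain aliphatic: I, L, V.
Sulfur-containing residues here: Met5, Met14 (2).
Branched-chain aliphatic residues here: Leu7, Val12 (2).
The two groups share no amino acid, so total = 2 + 2 = 4.

4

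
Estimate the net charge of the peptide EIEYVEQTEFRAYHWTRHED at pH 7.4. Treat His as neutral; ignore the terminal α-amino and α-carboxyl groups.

The side chains ionized at physiological pH are Lys/Arg (+1) and Asp/Glu (−1); with His treated as neutral, nothing else contributes.
Positive (K, R): R11, R17 → +2.
Negative (D, E): E1, E3, E6, E9, E19, D20 → −6.
Net charge = (+2) + (−6) = −4.

-4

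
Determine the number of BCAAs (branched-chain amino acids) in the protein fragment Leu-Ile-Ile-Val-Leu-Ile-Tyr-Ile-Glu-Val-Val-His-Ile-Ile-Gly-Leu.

12

V, L, and I make up the branched-chain aliphatic group.
Matching residues: Leu1, Ile2, Ile3, Val4, Leu5, Ile6, Ile8, Val10, Val11, Ile13, Ile14, Leu16.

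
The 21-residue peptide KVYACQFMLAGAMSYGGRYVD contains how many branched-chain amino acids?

3

Valine (V), leucine (L), and isoleucine (I) are the branched-chain amino acids.
Matching residues: V2, L9, V20.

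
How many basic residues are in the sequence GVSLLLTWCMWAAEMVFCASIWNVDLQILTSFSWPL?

Lysine (K), arginine (R), and histidine (H) have basic, nitrogen-containing side chains.
None of the 36 residues belong to this group.

0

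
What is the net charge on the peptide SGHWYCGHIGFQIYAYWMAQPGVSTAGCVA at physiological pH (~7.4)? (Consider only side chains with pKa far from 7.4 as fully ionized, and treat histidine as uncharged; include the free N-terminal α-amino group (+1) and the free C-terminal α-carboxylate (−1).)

Near pH 7.4, K and R contribute +1 each, D and E contribute −1 each, and every other side chain (His included, as stated) is uncharged.
Positive (K, R): none → +0.
Negative (D, E): none → −0.
The N-terminus (+1) and C-terminus (−1) cancel.
Net charge = (+0) + (−0) = 0.

0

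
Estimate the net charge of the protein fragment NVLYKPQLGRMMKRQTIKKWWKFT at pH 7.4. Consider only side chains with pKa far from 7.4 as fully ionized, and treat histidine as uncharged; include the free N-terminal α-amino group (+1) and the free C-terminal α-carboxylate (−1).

The side chains ionized at physiological pH are Lys/Arg (+1) and Asp/Glu (−1); with His treated as neutral, nothing else contributes.
Positive (K, R): K5, R10, K13, R14, K18, K19, K22 → +7.
Negative (D, E): none → −0.
The N-terminus (+1) and C-terminus (−1) cancel.
Net charge = (+7) + (−0) = +7.

+7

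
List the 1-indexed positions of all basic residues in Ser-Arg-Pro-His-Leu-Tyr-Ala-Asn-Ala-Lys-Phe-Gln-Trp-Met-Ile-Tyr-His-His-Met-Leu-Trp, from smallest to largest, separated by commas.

Lysine (K), arginine (R), and histidine (H) have basic, nitrogen-containing side chains.
Matching residues: Arg2, His4, Lys10, His17, His18.

2, 4, 10, 17, 18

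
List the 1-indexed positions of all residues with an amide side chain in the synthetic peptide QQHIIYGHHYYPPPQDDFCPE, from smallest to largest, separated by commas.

1, 2, 15

Only N (asparagine) and Q (glutamine) carry a side-chain carboxamide.
Matching residues: Q1, Q2, Q15.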